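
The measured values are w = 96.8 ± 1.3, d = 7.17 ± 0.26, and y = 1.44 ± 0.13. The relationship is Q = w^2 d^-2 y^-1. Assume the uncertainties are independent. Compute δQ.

Products/powers → add relative errors in quadrature, weighted by exponent:
  (2·δw/w)² = (2×0.0134)² = 0.000721;  (-2·δd/d)² = (-2×0.0363)² = 0.00526;  (-1·δy/y)² = (-1×0.0903)² = 0.00815
δQ/Q = √(0.0141) = 0.119
Q = 127, so δQ = 0.119 × 127 = 15.0.

15.0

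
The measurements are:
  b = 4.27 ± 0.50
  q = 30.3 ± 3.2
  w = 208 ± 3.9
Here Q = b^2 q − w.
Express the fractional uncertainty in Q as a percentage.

41.2%

Let p = b^2·q = 552. δp/p = √((2·δb/b)² + (1·δq/q)²) = √(0.0548 + 0.0112) = 0.257, so δp = 142.
Q = p − w: δQ = √(δp² + δw²) = √(20100 + 15.2) = 142
Q = 344, so δQ/Q = 142/344 = 0.412.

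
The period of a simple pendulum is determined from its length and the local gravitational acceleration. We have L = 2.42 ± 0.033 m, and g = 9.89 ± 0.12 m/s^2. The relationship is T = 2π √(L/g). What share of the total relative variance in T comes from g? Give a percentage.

44.2%

(δT/T)² = (½·δL/L)² + (−½·δg/g)²
  L term: (0.5×0.0136)² = 4.65e-05
  g term: (-0.5×0.0121)² = 3.68e-05
Total = 8.33e-05. Share from g = 3.68e-05/8.33e-05 = 0.442.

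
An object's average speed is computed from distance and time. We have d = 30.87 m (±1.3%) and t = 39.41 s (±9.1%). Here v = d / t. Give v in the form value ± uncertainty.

0.7833 ± 0.0720 m/s

Since v is a product/quotient, work with relative uncertainties:
  (1·δd/d)² = (1×0.0130)² = 0.000169;  (-1·δt/t)² = (-1×0.0910)² = 0.00828
δv/v = √(0.00845) = 0.0919
v = 0.7833 m/s, so δv = 0.0919 × 0.7833 = 0.0720 m/s.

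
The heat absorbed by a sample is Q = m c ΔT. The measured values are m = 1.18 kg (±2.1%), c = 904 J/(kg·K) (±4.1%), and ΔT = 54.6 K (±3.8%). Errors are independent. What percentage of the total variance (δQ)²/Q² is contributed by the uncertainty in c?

(δQ/Q)² = (1·δm/m)² + (1·δc/c)² + (1·δΔT/ΔT)²
  m term: (1×0.0210)² = 0.000441
  c term: (1×0.0410)² = 0.00168
  ΔT term: (1×0.0380)² = 0.00144
Total = 0.00357. Share from c = 0.00168/0.00357 = 0.471.

47.1%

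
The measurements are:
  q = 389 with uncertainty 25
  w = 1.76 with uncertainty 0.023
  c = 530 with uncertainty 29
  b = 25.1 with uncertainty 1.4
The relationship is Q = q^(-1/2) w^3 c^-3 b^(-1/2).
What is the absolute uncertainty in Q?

Q is a product of powers, so relative uncertainties combine in quadrature:
  (−½·δq/q)² = (-0.5×0.0643)² = 0.00103;  (3·δw/w)² = (3×0.0131)² = 0.00154;  (-3·δc/c)² = (-3×0.0547)² = 0.0269;  (−½·δb/b)² = (-0.5×0.0558)² = 0.000778
δQ/Q = √(0.0303) = 0.174
Q = 3.71e-10, so δQ = 0.174 × 3.71e-10 = 6.45e-11.

6.45e-11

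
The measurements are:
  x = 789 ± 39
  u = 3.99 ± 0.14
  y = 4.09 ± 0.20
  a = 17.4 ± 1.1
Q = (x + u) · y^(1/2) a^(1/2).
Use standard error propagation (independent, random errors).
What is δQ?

Let w = x + u = 793. δw = √(δx² + δu²) = √(1520 + 0.0196) = 39.0, so δw/w = 0.0492.
Q is then a monomial in w, y, a:
δQ/Q = √((δw/w)² + (½·δy/y)² + (½·δa/a)²) = √(0.00242 + 0.000598 + 0.000999) = 0.0634
Q = 6690, so δQ = 0.0634 × 6690 = 424.

424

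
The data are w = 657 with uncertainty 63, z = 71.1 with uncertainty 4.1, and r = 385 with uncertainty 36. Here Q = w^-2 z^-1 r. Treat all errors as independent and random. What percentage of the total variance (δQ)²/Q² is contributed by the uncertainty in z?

(δQ/Q)² = (-2·δw/w)² + (-1·δz/z)² + (1·δr/r)²
  w term: (-2×0.0959)² = 0.0368
  z term: (-1×0.0577)² = 0.00333
  r term: (1×0.0935)² = 0.00874
Total = 0.0488. Share from z = 0.00333/0.0488 = 0.0681.

6.81%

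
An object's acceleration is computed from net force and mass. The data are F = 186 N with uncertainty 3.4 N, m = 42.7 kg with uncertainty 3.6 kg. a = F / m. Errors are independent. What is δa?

Each factor contributes (exponent × relative error)² to (δa/a)²:
  (1·δF/F)² = (1×0.0183)² = 0.000334;  (-1·δm/m)² = (-1×0.0843)² = 0.00711
δa/a = √(0.00744) = 0.0863
a = 4.36 m/s^2, so δa = 0.0863 × 4.36 = 0.376 m/s^2.

0.376 m/s^2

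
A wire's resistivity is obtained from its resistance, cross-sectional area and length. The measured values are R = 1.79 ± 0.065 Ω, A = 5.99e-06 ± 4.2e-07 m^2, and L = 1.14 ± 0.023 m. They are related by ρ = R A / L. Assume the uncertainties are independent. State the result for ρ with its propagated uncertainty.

(9.41 ± 0.767) × 10^-6 Ω·m

Relative error in a monomial: (δρ/ρ)² = Σ (nᵢ · δxᵢ/xᵢ)².
  (1·δR/R)² = (1×0.0363)² = 0.00132;  (1·δA/A)² = (1×0.0701)² = 0.00492;  (-1·δL/L)² = (-1×0.0202)² = 0.000407
δρ/ρ = √(0.00664) = 0.0815
ρ = 9.41e-06 Ω·m, so δρ = 0.0815 × 9.41e-06 = 7.67e-07 Ω·m.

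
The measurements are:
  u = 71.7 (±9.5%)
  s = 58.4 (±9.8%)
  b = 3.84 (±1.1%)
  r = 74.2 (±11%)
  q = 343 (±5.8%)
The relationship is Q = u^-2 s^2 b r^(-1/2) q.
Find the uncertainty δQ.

28.9

Relative error in a monomial: (δQ/Q)² = Σ (nᵢ · δxᵢ/xᵢ)².
  (-2·δu/u)² = (-2×0.0950)² = 0.0361;  (2·δs/s)² = (2×0.0980)² = 0.0384;  (1·δb/b)² = (1×0.0110)² = 0.000121;  (−½·δr/r)² = (-0.5×0.110)² = 0.00302;  (1·δq/q)² = (1×0.0580)² = 0.00336
δQ/Q = √(0.0810) = 0.285
Q = 101, so δQ = 0.285 × 101 = 28.9.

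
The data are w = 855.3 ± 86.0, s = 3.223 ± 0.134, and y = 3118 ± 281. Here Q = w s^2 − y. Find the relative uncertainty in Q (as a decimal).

Let p = w·s^2 = 8885. δp/p = √((1·δw/w)² + (2·δs/s)²) = √(0.0101 + 0.00691) = 0.130, so δp = 1160.
Q = p − y: δQ = √(δp² + δy²) = √(1.34e+06 + 79000) = 1190
Q = 5767, so δQ/Q = 1190/5767 = 0.207.

0.207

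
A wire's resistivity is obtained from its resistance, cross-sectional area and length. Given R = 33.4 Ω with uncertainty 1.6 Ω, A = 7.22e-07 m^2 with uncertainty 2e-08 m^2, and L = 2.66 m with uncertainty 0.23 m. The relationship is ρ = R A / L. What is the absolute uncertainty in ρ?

Since ρ is a product/quotient, work with relative uncertainties:
  (1·δR/R)² = (1×0.0479)² = 0.00229;  (1·δA/A)² = (1×0.0277)² = 0.000767;  (-1·δL/L)² = (-1×0.0865)² = 0.00748
δρ/ρ = √(0.0105) = 0.103
ρ = 9.07e-06 Ω·m, so δρ = 0.103 × 9.07e-06 = 9.31e-07 Ω·m.

9.31e-07 Ω·m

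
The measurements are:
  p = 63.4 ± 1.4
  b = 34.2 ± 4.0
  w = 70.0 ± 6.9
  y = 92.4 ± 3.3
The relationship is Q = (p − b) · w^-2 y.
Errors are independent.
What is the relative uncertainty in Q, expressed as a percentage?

24.7%

Let u = p − b = 29.2. δu = √(δp² + δb²) = √(1.96 + 16.0) = 4.24, so δu/u = 0.145.
Q is then a monomial in u, w, y:
δQ/Q = √((δu/u)² + (-2·δw/w)² + (1·δy/y)²) = √(0.0211 + 0.0389 + 0.00128) = 0.247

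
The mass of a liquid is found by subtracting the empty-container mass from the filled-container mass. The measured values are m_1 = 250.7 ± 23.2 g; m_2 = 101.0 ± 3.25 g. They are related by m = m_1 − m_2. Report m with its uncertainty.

149.7 ± 23.4 g

Each term contributes (cᵢ δxᵢ)² to (δm)²:
  (δm_1)² = 538;  (δm_2)² = 10.6
δm = √(549) = 23.4 g
m = 149.7 g.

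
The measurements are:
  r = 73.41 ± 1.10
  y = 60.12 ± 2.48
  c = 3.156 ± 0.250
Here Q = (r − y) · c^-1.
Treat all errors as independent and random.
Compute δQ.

Let u = r − y = 13.29. δu = √(δr² + δy²) = √(1.21 + 6.15) = 2.71, so δu/u = 0.204.
Q is then a monomial in u, c:
δQ/Q = √((δu/u)² + (-1·δc/c)²) = √(0.0417 + 0.00627) = 0.219
Q = 4.211, so δQ = 0.219 × 4.211 = 0.922.

0.922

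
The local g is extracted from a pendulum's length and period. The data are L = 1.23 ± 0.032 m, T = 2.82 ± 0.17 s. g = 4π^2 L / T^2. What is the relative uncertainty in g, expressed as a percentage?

Products/powers → add relative errors in quadrature, weighted by exponent:
  (1·δL/L)² = (1×0.0260)² = 0.000677;  (-2·δT/T)² = (-2×0.0603)² = 0.0145
δg/g = √(0.0152) = 0.123

12.3%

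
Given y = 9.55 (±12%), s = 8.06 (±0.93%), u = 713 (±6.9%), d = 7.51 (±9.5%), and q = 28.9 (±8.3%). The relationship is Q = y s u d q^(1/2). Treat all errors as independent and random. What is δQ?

3.84e+05

Products/powers → add relative errors in quadrature, weighted by exponent:
  (1·δy/y)² = (1×0.120)² = 0.0144;  (1·δs/s)² = (1×0.00930)² = 8.65e-05;  (1·δu/u)² = (1×0.0690)² = 0.00476;  (1·δd/d)² = (1×0.0950)² = 0.00903;  (½·δq/q)² = (0.5×0.0830)² = 0.00172
δQ/Q = √(0.0300) = 0.173
Q = 2.22e+06, so δQ = 0.173 × 2.22e+06 = 3.84e+05.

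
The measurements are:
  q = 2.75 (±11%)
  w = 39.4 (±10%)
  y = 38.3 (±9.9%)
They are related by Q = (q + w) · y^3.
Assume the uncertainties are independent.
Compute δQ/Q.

Let u = q + w = 42.1. δu = √(δq² + δw²) = √(0.0915 + 15.5) = 3.95, so δu/u = 0.0938.
Q is then a monomial in u, y:
δQ/Q = √((δu/u)² + (3·δy/y)²) = √(0.00879 + 0.0882) = 0.311

0.311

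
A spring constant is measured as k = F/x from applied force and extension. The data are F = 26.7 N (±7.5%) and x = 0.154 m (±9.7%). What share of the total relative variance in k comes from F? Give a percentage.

37.4%

(δk/k)² = (1·δF/F)² + (-1·δx/x)²
  F term: (1×0.0750)² = 0.00562
  x term: (-1×0.0970)² = 0.00941
Total = 0.0150. Share from F = 0.00562/0.0150 = 0.374.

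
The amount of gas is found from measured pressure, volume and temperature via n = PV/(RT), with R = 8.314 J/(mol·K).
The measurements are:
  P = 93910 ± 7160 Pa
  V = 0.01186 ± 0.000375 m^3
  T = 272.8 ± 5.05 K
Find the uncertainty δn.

Relative error in a monomial: (δn/n)² = Σ (nᵢ · δxᵢ/xᵢ)².
  (1·δP/P)² = (1×0.0762)² = 0.00581;  (1·δV/V)² = (1×0.0316)² = 0.001000;  (-1·δT/T)² = (-1×0.0185)² = 0.000343
δn/n = √(0.00716) = 0.0846
n = 0.4911 mol, so δn = 0.0846 × 0.4911 = 0.0415 mol.

0.0415 mol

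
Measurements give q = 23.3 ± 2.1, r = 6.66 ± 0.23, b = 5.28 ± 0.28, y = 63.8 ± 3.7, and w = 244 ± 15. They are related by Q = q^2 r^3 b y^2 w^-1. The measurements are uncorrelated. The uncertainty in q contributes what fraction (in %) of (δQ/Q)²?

(δQ/Q)² = (2·δq/q)² + (3·δr/r)² + (1·δb/b)² + (2·δy/y)² + (-1·δw/w)²
  q term: (2×0.0901)² = 0.0325
  r term: (3×0.0345)² = 0.0107
  b term: (1×0.0530)² = 0.00281
  y term: (2×0.0580)² = 0.0135
  w term: (-1×0.0615)² = 0.00378
Total = 0.0633. Share from q = 0.0325/0.0633 = 0.514.

51.4%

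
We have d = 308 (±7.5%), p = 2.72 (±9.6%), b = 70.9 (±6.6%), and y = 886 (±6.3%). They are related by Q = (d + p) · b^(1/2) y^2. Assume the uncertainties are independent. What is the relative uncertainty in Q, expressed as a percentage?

15.0%

Let u = d + p = 311. δu = √(δd² + δp²) = √(534 + 0.0682) = 23.1, so δu/u = 0.0743.
Q is then a monomial in u, b, y:
δQ/Q = √((δu/u)² + (½·δb/b)² + (2·δy/y)²) = √(0.00553 + 0.00109 + 0.0159) = 0.150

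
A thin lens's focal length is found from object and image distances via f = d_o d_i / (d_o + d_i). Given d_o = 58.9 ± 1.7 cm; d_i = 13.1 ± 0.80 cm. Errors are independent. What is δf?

∂f/∂d_o = (d_i/(d_o+d_i))² = 0.0331;  ∂f/∂d_i = (d_o/(d_o+d_i))² = 0.669
δf = √((∂f/∂d_o · δd_o)² + (∂f/∂d_i · δd_i)²) = √(0.00317 + 0.287) = 0.538 cm

0.538 cm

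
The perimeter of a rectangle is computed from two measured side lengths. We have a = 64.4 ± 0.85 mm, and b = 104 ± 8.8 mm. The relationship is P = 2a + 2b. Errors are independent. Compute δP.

17.7 mm

Absolute uncertainties add in quadrature for a linear combination:
  (2·δa)² = 2.89;  (2·δb)² = 310
δP = √(313) = 17.7 mm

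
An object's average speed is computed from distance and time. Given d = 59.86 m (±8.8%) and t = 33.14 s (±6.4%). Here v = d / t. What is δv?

0.197 m/s

Since v is a product/quotient, work with relative uncertainties:
  (1·δd/d)² = (1×0.0880)² = 0.00774;  (-1·δt/t)² = (-1×0.0640)² = 0.00410
δv/v = √(0.0118) = 0.109
v = 1.806 m/s, so δv = 0.109 × 1.806 = 0.197 m/s.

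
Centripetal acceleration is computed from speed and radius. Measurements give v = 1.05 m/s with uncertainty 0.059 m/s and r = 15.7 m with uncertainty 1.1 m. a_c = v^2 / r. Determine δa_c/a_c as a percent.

13.2%

a_c is a product of powers, so relative uncertainties combine in quadrature:
  (2·δv/v)² = (2×0.0562)² = 0.0126;  (-1·δr/r)² = (-1×0.0701)² = 0.00491
δa_c/a_c = √(0.0175) = 0.132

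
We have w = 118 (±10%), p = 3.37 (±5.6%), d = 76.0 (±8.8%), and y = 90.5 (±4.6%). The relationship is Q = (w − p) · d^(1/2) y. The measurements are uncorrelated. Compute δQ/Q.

Let u = w − p = 115. δu = √(δw² + δp²) = √(139 + 0.0356) = 11.8, so δu/u = 0.103.
Q is then a monomial in u, d, y:
δQ/Q = √((δu/u)² + (½·δd/d)² + (1·δy/y)²) = √(0.0106 + 0.00194 + 0.00212) = 0.121

0.121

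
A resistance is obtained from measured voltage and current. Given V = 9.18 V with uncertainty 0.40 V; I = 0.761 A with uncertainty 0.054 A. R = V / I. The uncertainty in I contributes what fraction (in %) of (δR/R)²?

(δR/R)² = (1·δV/V)² + (-1·δI/I)²
  V term: (1×0.0436)² = 0.00190
  I term: (-1×0.0710)² = 0.00504
Total = 0.00693. Share from I = 0.00504/0.00693 = 0.726.

72.6%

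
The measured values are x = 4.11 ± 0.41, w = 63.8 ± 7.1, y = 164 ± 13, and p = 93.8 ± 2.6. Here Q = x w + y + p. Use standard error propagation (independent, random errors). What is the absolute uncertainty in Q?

Let h = x·w = 262. δh/h = √((1·δx/x)² + (1·δw/w)²) = √(0.00995 + 0.0124) = 0.149, so δh = 39.2.
Q = h + y + p: δQ = √(δh² + δy² + δp²) = √(1540 + 169 + 6.76) = 41.4

41.4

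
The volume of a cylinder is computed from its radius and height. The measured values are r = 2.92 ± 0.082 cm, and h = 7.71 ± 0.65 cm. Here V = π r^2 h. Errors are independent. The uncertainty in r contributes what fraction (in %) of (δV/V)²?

30.7%

(δV/V)² = (2·δr/r)² + (1·δh/h)²
  r term: (2×0.0281)² = 0.00315
  h term: (1×0.0843)² = 0.00711
Total = 0.0103. Share from r = 0.00315/0.0103 = 0.307.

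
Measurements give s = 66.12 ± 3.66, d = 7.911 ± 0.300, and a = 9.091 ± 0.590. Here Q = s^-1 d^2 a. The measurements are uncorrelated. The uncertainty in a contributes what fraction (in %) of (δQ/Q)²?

32.3%

(δQ/Q)² = (-1·δs/s)² + (2·δd/d)² + (1·δa/a)²
  s term: (-1×0.0554)² = 0.00306
  d term: (2×0.0379)² = 0.00575
  a term: (1×0.0649)² = 0.00421
Total = 0.0130. Share from a = 0.00421/0.0130 = 0.323.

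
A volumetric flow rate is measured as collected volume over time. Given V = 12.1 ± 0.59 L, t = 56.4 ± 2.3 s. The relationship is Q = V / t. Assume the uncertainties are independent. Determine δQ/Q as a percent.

6.36%

For a monomial Q ∝ V, t^-1, fractional errors add in quadrature:
  (1·δV/V)² = (1×0.0488)² = 0.00238;  (-1·δt/t)² = (-1×0.0408)² = 0.00166
δQ/Q = √(0.00404) = 0.0636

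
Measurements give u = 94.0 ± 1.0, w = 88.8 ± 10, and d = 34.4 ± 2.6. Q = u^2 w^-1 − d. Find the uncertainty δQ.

Let p = u^2·w^-1 = 99.5. δp/p = √((2·δu/u)² + (-1·δw/w)²) = √(0.000453 + 0.0127) = 0.115, so δp = 11.4.
Q = p − d: δQ = √(δp² + δd²) = √(130 + 6.76) = 11.7

11.7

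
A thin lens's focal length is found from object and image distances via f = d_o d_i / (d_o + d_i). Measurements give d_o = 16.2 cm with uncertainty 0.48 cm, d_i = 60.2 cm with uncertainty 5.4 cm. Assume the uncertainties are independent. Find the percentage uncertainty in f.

∂f/∂d_o = (d_i/(d_o+d_i))² = 0.621;  ∂f/∂d_i = (d_o/(d_o+d_i))² = 0.0450
δf = √((∂f/∂d_o · δd_o)² + (∂f/∂d_i · δd_i)²) = √(0.0888 + 0.0589) = 0.384 cm
f = 12.8 cm, so δf/f = 0.384/12.8 = 0.0301.

3.01%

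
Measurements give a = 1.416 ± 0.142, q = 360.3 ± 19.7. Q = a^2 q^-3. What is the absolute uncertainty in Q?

Each factor contributes (exponent × relative error)² to (δQ/Q)²:
  (2·δa/a)² = (2×0.100)² = 0.0402;  (-3·δq/q)² = (-3×0.0547)² = 0.0269
δQ/Q = √(0.0671) = 0.259
Q = 4.287e-08, so δQ = 0.259 × 4.287e-08 = 1.11e-08.

1.11e-08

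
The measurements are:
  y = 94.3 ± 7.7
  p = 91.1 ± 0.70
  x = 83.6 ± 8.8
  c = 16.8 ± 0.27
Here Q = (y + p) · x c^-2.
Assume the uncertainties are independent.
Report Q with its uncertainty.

54.9 ± 6.46

Let u = y + p = 185. δu = √(δy² + δp²) = √(59.3 + 0.490) = 7.73, so δu/u = 0.0417.
Q is then a monomial in u, x, c:
δQ/Q = √((δu/u)² + (1·δx/x)² + (-2·δc/c)²) = √(0.00174 + 0.0111 + 0.00103) = 0.118
Q = 54.9, so δQ = 0.118 × 54.9 = 6.46.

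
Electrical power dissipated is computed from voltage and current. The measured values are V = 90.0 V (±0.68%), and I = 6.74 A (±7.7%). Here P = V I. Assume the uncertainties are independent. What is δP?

46.9 W

Relative error in a monomial: (δP/P)² = Σ (nᵢ · δxᵢ/xᵢ)².
  (1·δV/V)² = (1×0.00680)² = 4.62e-05;  (1·δI/I)² = (1×0.0770)² = 0.00593
δP/P = √(0.00598) = 0.0773
P = 607 W, so δP = 0.0773 × 607 = 46.9 W.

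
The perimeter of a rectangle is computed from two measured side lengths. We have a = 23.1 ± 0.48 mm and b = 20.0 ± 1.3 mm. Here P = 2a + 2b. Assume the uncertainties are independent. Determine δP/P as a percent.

Absolute uncertainties add in quadrature for a linear combination:
  (2·δa)² = 0.922;  (2·δb)² = 6.76
δP = √(7.68) = 2.77 mm
P = 86.2 mm, so δP/P = 2.77/86.2 = 0.0322.

3.22%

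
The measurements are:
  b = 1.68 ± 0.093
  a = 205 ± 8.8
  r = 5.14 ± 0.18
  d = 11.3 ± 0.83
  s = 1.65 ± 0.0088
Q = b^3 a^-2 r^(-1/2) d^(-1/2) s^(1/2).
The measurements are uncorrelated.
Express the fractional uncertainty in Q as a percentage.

19.1%

Relative error in a monomial: (δQ/Q)² = Σ (nᵢ · δxᵢ/xᵢ)².
  (3·δb/b)² = (3×0.0554)² = 0.0276;  (-2·δa/a)² = (-2×0.0429)² = 0.00737;  (−½·δr/r)² = (-0.5×0.0350)² = 0.000307;  (−½·δd/d)² = (-0.5×0.0735)² = 0.00135;  (½·δs/s)² = (0.5×0.00533)² = 7.11e-06
δQ/Q = √(0.0366) = 0.191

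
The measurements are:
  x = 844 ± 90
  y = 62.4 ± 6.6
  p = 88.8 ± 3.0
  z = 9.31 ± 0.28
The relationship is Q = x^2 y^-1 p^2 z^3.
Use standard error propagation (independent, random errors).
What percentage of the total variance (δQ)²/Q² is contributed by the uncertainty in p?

(δQ/Q)² = (2·δx/x)² + (-1·δy/y)² + (2·δp/p)² + (3·δz/z)²
  x term: (2×0.107)² = 0.0455
  y term: (-1×0.106)² = 0.0112
  p term: (2×0.0338)² = 0.00457
  z term: (3×0.0301)² = 0.00814
Total = 0.0694. Share from p = 0.00457/0.0694 = 0.0658.

6.58%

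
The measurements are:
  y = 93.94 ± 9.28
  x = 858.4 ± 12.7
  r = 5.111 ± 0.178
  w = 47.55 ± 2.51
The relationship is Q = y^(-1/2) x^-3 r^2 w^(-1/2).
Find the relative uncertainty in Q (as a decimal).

Products/powers → add relative errors in quadrature, weighted by exponent:
  (−½·δy/y)² = (-0.5×0.0988)² = 0.00244;  (-3·δx/x)² = (-3×0.0148)² = 0.00197;  (2·δr/r)² = (2×0.0348)² = 0.00485;  (−½·δw/w)² = (-0.5×0.0528)² = 0.000697
δQ/Q = √(0.00996) = 0.0998

0.0998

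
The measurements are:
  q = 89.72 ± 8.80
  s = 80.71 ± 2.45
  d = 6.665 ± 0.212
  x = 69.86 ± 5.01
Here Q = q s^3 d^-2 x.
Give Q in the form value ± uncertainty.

Q is a product of powers, so relative uncertainties combine in quadrature:
  (1·δq/q)² = (1×0.0981)² = 0.00962;  (3·δs/s)² = (3×0.0304)² = 0.00829;  (-2·δd/d)² = (-2×0.0318)² = 0.00405;  (1·δx/x)² = (1×0.0717)² = 0.00514
δQ/Q = √(0.0271) = 0.165
Q = 7.418e+07, so δQ = 0.165 × 7.418e+07 = 1.22e+07.

(7.418 ± 1.22) × 10^7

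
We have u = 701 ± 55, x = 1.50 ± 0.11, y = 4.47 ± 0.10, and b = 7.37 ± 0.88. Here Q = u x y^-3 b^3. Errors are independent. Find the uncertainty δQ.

1790

Relative error in a monomial: (δQ/Q)² = Σ (nᵢ · δxᵢ/xᵢ)².
  (1·δu/u)² = (1×0.0785)² = 0.00616;  (1·δx/x)² = (1×0.0733)² = 0.00538;  (-3·δy/y)² = (-3×0.0224)² = 0.00450;  (3·δb/b)² = (3×0.119)² = 0.128
δQ/Q = √(0.144) = 0.380
Q = 4710, so δQ = 0.380 × 4710 = 1790.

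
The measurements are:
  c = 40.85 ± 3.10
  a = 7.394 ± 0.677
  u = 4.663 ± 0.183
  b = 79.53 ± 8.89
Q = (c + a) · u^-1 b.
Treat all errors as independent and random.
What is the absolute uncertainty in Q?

Let w = c + a = 48.24. δw = √(δc² + δa²) = √(9.61 + 0.458) = 3.17, so δw/w = 0.0658.
Q is then a monomial in w, u, b:
δQ/Q = √((δw/w)² + (-1·δu/u)² + (1·δb/b)²) = √(0.00433 + 0.00154 + 0.0125) = 0.136
Q = 822.8, so δQ = 0.136 × 822.8 = 111.

111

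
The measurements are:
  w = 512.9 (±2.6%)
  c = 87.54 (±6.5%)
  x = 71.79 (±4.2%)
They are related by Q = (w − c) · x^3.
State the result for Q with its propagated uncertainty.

(1.574 ± 0.205) × 10^8

Let u = w − c = 425.4. δu = √(δw² + δc²) = √(178 + 32.4) = 14.5, so δu/u = 0.0341.
Q is then a monomial in u, x:
δQ/Q = √((δu/u)² + (3·δx/x)²) = √(0.00116 + 0.0159) = 0.131
Q = 1.574e+08, so δQ = 0.131 × 1.574e+08 = 2.05e+07.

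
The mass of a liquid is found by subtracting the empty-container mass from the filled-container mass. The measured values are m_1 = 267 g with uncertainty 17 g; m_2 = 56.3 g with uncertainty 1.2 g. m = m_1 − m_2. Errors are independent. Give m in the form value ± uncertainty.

Absolute uncertainties add in quadrature for a linear combination:
  (δm_1)² = 289;  (δm_2)² = 1.44
δm = √(290) = 17.0 g
m = 211 g.

211 ± 17.0 g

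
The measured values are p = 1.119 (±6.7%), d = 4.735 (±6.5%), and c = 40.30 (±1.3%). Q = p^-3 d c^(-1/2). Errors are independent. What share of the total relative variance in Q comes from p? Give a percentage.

(δQ/Q)² = (-3·δp/p)² + (1·δd/d)² + (−½·δc/c)²
  p term: (-3×0.0670)² = 0.0404
  d term: (1×0.0650)² = 0.00423
  c term: (-0.5×0.0130)² = 4.23e-05
Total = 0.0447. Share from p = 0.0404/0.0447 = 0.904.

90.4%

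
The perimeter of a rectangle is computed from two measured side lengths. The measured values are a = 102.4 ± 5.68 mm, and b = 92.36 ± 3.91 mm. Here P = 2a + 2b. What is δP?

13.8 mm

For a sum/difference, combine absolute errors in quadrature:
  (2·δa)² = 129;  (2·δb)² = 61.2
δP = √(190) = 13.8 mm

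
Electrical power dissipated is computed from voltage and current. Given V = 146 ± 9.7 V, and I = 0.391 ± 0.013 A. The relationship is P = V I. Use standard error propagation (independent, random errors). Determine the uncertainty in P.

4.24 W

Relative error in a monomial: (δP/P)² = Σ (nᵢ · δxᵢ/xᵢ)².
  (1·δV/V)² = (1×0.0664)² = 0.00441;  (1·δI/I)² = (1×0.0332)² = 0.00111
δP/P = √(0.00552) = 0.0743
P = 57.1 W, so δP = 0.0743 × 57.1 = 4.24 W.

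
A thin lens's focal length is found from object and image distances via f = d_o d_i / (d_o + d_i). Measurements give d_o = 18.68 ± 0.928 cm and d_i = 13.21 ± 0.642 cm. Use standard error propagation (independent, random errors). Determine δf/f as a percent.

∂f/∂d_o = (d_i/(d_o+d_i))² = 0.172;  ∂f/∂d_i = (d_o/(d_o+d_i))² = 0.343
δf = √((∂f/∂d_o · δd_o)² + (∂f/∂d_i · δd_i)²) = √(0.0254 + 0.0485) = 0.272 cm
f = 7.738 cm, so δf/f = 0.272/7.738 = 0.0351.

3.51%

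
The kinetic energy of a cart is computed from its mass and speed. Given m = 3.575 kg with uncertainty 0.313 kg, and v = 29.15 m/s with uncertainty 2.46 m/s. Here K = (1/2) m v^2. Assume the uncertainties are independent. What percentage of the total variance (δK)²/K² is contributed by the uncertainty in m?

(δK/K)² = (1·δm/m)² + (2·δv/v)²
  m term: (1×0.0876)² = 0.00767
  v term: (2×0.0844)² = 0.0285
Total = 0.0362. Share from m = 0.00767/0.0362 = 0.212.

21.2%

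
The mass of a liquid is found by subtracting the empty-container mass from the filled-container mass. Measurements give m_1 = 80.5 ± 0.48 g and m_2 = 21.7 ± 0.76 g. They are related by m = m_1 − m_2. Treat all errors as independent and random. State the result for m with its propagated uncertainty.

Each term contributes (cᵢ δxᵢ)² to (δm)²:
  (δm_1)² = 0.230;  (δm_2)² = 0.578
δm = √(0.808) = 0.899 g
m = 58.8 g.

58.8 ± 0.899 g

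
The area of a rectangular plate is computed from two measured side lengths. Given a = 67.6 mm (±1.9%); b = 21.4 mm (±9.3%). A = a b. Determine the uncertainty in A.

Each factor contributes (exponent × relative error)² to (δA/A)²:
  (1·δa/a)² = (1×0.0190)² = 0.000361;  (1·δb/b)² = (1×0.0930)² = 0.00865
δA/A = √(0.00901) = 0.0949
A = 1450 mm^2, so δA = 0.0949 × 1450 = 137 mm^2.

137 mm^2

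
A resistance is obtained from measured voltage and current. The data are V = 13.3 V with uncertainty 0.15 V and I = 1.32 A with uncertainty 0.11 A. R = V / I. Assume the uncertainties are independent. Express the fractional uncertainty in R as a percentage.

8.41%

R is a product of powers, so relative uncertainties combine in quadrature:
  (1·δV/V)² = (1×0.0113)² = 0.000127;  (-1·δI/I)² = (-1×0.0833)² = 0.00694
δR/R = √(0.00707) = 0.0841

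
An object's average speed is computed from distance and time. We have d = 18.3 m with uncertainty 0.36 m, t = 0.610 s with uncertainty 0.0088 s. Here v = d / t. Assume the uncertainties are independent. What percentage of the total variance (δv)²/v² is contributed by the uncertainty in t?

35.0%

(δv/v)² = (1·δd/d)² + (-1·δt/t)²
  d term: (1×0.0197)² = 0.000387
  t term: (-1×0.0144)² = 0.000208
Total = 0.000595. Share from t = 0.000208/0.000595 = 0.350.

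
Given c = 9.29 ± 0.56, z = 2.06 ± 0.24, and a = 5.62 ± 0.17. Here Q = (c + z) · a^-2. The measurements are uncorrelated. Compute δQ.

0.0291

Let u = c + z = 11.3. δu = √(δc² + δz²) = √(0.314 + 0.0576) = 0.609, so δu/u = 0.0537.
Q is then a monomial in u, a:
δQ/Q = √((δu/u)² + (-2·δa/a)²) = √(0.00288 + 0.00366) = 0.0809
Q = 0.359, so δQ = 0.0809 × 0.359 = 0.0291.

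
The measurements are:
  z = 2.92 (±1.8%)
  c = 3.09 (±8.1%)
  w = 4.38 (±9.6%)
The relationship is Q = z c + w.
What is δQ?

0.859

Let p = z·c = 9.02. δp/p = √((1·δz/z)² + (1·δc/c)²) = √(0.000324 + 0.00656) = 0.0830, so δp = 0.749.
Q = p + w: δQ = √(δp² + δw²) = √(0.561 + 0.177) = 0.859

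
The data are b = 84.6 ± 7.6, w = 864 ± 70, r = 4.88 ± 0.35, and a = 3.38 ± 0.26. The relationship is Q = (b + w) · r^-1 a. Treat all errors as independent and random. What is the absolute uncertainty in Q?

Let u = b + w = 949. δu = √(δb² + δw²) = √(57.8 + 4900) = 70.4, so δu/u = 0.0742.
Q is then a monomial in u, r, a:
δQ/Q = √((δu/u)² + (-1·δr/r)² + (1·δa/a)²) = √(0.00551 + 0.00514 + 0.00592) = 0.129
Q = 657, so δQ = 0.129 × 657 = 84.6.

84.6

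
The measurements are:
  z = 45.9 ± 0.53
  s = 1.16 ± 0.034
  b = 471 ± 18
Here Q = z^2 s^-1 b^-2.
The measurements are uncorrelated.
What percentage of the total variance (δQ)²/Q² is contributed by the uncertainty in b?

(δQ/Q)² = (2·δz/z)² + (-1·δs/s)² + (-2·δb/b)²
  z term: (2×0.0115)² = 0.000533
  s term: (-1×0.0293)² = 0.000859
  b term: (-2×0.0382)² = 0.00584
Total = 0.00723. Share from b = 0.00584/0.00723 = 0.808.

80.8%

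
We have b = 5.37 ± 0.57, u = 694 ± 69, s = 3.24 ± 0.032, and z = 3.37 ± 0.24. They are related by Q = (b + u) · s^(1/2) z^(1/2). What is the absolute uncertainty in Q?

Let w = b + u = 699. δw = √(δb² + δu²) = √(0.325 + 4760) = 69.0, so δw/w = 0.0987.
Q is then a monomial in w, s, z:
δQ/Q = √((δw/w)² + (½·δs/s)² + (½·δz/z)²) = √(0.00973 + 2.44e-05 + 0.00127) = 0.105
Q = 2310, so δQ = 0.105 × 2310 = 243.

243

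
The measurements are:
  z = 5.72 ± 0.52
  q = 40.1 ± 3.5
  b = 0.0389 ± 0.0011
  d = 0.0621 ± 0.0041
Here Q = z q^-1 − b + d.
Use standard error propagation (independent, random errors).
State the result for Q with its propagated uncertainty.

0.166 ± 0.0185

Let p = z·q^-1 = 0.143. δp/p = √((1·δz/z)² + (-1·δq/q)²) = √(0.00826 + 0.00762) = 0.126, so δp = 0.0180.
Q = p − b + d: δQ = √(δp² + δb² + δd²) = √(0.000323 + 1.21e-06 + 1.68e-05) = 0.0185
Q = 0.166.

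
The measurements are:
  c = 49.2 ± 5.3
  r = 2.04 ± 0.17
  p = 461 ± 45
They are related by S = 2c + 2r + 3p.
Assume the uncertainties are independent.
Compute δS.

135

For a sum/difference, combine absolute errors in quadrature:
  (2·δc)² = 112;  (2·δr)² = 0.116;  (3·δp)² = 18200
δS = √(18300) = 135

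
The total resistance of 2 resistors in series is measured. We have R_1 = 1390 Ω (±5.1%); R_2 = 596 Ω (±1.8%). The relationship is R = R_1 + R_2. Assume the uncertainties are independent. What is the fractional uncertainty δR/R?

0.0361

Absolute uncertainties add in quadrature for a linear combination:
  (δR_1)² = 5030;  (δR_2)² = 115
δR = √(5140) = 71.7 Ω
R = 1990 Ω, so δR/R = 71.7/1990 = 0.0361.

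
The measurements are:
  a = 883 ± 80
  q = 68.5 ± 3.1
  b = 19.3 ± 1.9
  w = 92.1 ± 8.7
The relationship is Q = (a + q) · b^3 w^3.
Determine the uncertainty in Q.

Let u = a + q = 952. δu = √(δa² + δq²) = √(6400 + 9.61) = 80.1, so δu/u = 0.0841.
Q is then a monomial in u, b, w:
δQ/Q = √((δu/u)² + (3·δb/b)² + (3·δw/w)²) = √(0.00708 + 0.0872 + 0.0803) = 0.418
Q = 5.34e+12, so δQ = 0.418 × 5.34e+12 = 2.23e+12.

2.23e+12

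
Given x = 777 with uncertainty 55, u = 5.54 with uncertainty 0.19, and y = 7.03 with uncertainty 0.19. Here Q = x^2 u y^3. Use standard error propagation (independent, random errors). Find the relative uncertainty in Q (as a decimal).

Q is a product of powers, so relative uncertainties combine in quadrature:
  (2·δx/x)² = (2×0.0708)² = 0.0200;  (1·δu/u)² = (1×0.0343)² = 0.00118;  (3·δy/y)² = (3×0.0270)² = 0.00657
δQ/Q = √(0.0278) = 0.167

0.167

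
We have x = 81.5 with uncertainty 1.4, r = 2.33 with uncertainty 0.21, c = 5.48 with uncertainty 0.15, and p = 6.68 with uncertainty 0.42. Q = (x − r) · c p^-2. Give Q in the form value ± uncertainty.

Let u = x − r = 79.2. δu = √(δx² + δr²) = √(1.96 + 0.0441) = 1.42, so δu/u = 0.0179.
Q is then a monomial in u, c, p:
δQ/Q = √((δu/u)² + (1·δc/c)² + (-2·δp/p)²) = √(0.000320 + 0.000749 + 0.0158) = 0.130
Q = 9.72, so δQ = 0.130 × 9.72 = 1.26.

9.72 ± 1.26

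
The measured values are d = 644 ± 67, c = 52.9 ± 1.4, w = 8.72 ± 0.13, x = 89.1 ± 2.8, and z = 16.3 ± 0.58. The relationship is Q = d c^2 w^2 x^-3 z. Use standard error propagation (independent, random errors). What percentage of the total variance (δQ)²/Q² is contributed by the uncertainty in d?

(δQ/Q)² = (1·δd/d)² + (2·δc/c)² + (2·δw/w)² + (-3·δx/x)² + (1·δz/z)²
  d term: (1×0.104)² = 0.0108
  c term: (2×0.0265)² = 0.00280
  w term: (2×0.0149)² = 0.000889
  x term: (-3×0.0314)² = 0.00889
  z term: (1×0.0356)² = 0.00127
Total = 0.0247. Share from d = 0.0108/0.0247 = 0.439.

43.9%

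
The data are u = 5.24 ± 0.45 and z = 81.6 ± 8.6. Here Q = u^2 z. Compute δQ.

451

Each factor contributes (exponent × relative error)² to (δQ/Q)²:
  (2·δu/u)² = (2×0.0859)² = 0.0295;  (1·δz/z)² = (1×0.105)² = 0.0111
δQ/Q = √(0.0406) = 0.202
Q = 2240, so δQ = 0.202 × 2240 = 451.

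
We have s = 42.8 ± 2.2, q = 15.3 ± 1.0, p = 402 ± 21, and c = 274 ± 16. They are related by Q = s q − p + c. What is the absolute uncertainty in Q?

Let w = s·q = 655. δw/w = √((1·δs/s)² + (1·δq/q)²) = √(0.00264 + 0.00427) = 0.0832, so δw = 54.5.
Q = w − p + c: δQ = √(δw² + δp² + δc²) = √(2960 + 441 + 256) = 60.5

60.5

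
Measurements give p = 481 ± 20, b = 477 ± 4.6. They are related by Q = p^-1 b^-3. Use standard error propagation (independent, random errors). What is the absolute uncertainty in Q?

9.7e-13

For a monomial Q ∝ p^-1, b^-3, fractional errors add in quadrature:
  (-1·δp/p)² = (-1×0.0416)² = 0.00173;  (-3·δb/b)² = (-3×0.00964)² = 0.000837
δQ/Q = √(0.00257) = 0.0507
Q = 1.92e-11, so δQ = 0.0507 × 1.92e-11 = 9.7e-13.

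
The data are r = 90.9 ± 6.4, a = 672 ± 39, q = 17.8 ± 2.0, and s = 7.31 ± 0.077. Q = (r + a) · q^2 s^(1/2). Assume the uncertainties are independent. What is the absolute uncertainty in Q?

Let u = r + a = 763. δu = √(δr² + δa²) = √(41.0 + 1520) = 39.5, so δu/u = 0.0518.
Q is then a monomial in u, q, s:
δQ/Q = √((δu/u)² + (2·δq/q)² + (½·δs/s)²) = √(0.00268 + 0.0505 + 2.77e-05) = 0.231
Q = 6.54e+05, so δQ = 0.231 × 6.54e+05 = 1.51e+05.

1.51e+05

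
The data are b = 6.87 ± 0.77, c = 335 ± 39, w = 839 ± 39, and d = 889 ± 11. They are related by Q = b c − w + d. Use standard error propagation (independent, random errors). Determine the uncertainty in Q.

374

Let p = b·c = 2300. δp/p = √((1·δb/b)² + (1·δc/c)²) = √(0.0126 + 0.0136) = 0.162, so δp = 372.
Q = p − w + d: δQ = √(δp² + δw² + δd²) = √(1.38e+05 + 1520 + 121) = 374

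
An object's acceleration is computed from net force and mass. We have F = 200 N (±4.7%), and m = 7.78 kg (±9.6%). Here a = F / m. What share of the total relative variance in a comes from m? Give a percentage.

(δa/a)² = (1·δF/F)² + (-1·δm/m)²
  F term: (1×0.0470)² = 0.00221
  m term: (-1×0.0960)² = 0.00922
Total = 0.0114. Share from m = 0.00922/0.0114 = 0.807.

80.7%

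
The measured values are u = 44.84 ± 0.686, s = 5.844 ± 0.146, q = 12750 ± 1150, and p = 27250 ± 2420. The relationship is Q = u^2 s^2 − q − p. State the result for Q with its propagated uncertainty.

Let w = u^2·s^2 = 68670. δw/w = √((2·δu/u)² + (2·δs/s)²) = √(0.000936 + 0.00250) = 0.0586, so δw = 4020.
Q = w − q − p: δQ = √(δw² + δq² + δp²) = √(1.62e+07 + 1.32e+06 + 5.86e+06) = 4830
Q = 28670.

28670 ± 4830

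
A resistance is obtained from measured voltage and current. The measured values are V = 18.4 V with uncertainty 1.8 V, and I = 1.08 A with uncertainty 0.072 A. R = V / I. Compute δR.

2.02 Ω

Each factor contributes (exponent × relative error)² to (δR/R)²:
  (1·δV/V)² = (1×0.0978)² = 0.00957;  (-1·δI/I)² = (-1×0.0667)² = 0.00444
δR/R = √(0.0140) = 0.118
R = 17.0 Ω, so δR = 0.118 × 17.0 = 2.02 Ω.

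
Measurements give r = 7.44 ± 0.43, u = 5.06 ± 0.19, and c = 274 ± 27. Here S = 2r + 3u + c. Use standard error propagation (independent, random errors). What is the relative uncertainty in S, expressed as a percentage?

Absolute uncertainties add in quadrature for a linear combination:
  (2·δr)² = 0.740;  (3·δu)² = 0.325;  (δc)² = 729
δS = √(730) = 27.0
S = 304, so δS/S = 27.0/304 = 0.0889.

8.89%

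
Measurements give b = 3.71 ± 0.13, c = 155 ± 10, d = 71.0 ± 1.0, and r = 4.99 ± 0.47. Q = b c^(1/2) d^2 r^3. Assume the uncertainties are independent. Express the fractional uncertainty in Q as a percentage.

28.8%

Since Q is a product/quotient, work with relative uncertainties:
  (1·δb/b)² = (1×0.0350)² = 0.00123;  (½·δc/c)² = (0.5×0.0645)² = 0.00104;  (2·δd/d)² = (2×0.0141)² = 0.000793;  (3·δr/r)² = (3×0.0942)² = 0.0798
δQ/Q = √(0.0829) = 0.288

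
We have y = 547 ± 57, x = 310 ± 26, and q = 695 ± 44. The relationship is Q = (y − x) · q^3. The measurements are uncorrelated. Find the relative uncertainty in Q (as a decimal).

0.326

Let u = y − x = 237. δu = √(δy² + δx²) = √(3250 + 676) = 62.6, so δu/u = 0.264.
Q is then a monomial in u, q:
δQ/Q = √((δu/u)² + (3·δq/q)²) = √(0.0699 + 0.0361) = 0.326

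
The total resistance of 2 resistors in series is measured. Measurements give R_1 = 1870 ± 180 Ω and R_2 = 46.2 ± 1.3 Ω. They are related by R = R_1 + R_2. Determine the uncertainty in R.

R is a linear combination, so absolute uncertainties add in quadrature:
  (δR_1)² = 32400;  (δR_2)² = 1.69
δR = √(32400) = 180 Ω

180 Ω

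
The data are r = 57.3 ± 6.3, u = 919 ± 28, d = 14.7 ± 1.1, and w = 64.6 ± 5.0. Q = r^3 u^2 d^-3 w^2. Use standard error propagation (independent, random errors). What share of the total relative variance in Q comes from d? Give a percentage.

(δQ/Q)² = (3·δr/r)² + (2·δu/u)² + (-3·δd/d)² + (2·δw/w)²
  r term: (3×0.110)² = 0.109
  u term: (2×0.0305)² = 0.00371
  d term: (-3×0.0748)² = 0.0504
  w term: (2×0.0774)² = 0.0240
Total = 0.187. Share from d = 0.0504/0.187 = 0.270.

27.0%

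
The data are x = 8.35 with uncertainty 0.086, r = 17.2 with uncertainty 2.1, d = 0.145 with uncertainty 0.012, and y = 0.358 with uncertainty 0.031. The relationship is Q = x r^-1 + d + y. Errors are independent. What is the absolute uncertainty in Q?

0.0681

Let p = x·r^-1 = 0.485. δp/p = √((1·δx/x)² + (-1·δr/r)²) = √(0.000106 + 0.0149) = 0.123, so δp = 0.0595.
Q = p + d + y: δQ = √(δp² + δd² + δy²) = √(0.00354 + 0.000144 + 0.000961) = 0.0681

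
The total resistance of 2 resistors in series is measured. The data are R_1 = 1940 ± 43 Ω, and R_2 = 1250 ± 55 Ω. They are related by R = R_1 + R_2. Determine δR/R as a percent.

2.19%

For a sum/difference, combine absolute errors in quadrature:
  (δR_1)² = 1850;  (δR_2)² = 3020
δR = √(4870) = 69.8 Ω
R = 3190 Ω, so δR/R = 69.8/3190 = 0.0219.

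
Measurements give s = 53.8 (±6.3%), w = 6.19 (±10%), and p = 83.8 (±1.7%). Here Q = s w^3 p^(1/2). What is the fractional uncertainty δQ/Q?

0.307

Products/powers → add relative errors in quadrature, weighted by exponent:
  (1·δs/s)² = (1×0.0630)² = 0.00397;  (3·δw/w)² = (3×0.100)² = 0.0900;  (½·δp/p)² = (0.5×0.0170)² = 7.23e-05
δQ/Q = √(0.0940) = 0.307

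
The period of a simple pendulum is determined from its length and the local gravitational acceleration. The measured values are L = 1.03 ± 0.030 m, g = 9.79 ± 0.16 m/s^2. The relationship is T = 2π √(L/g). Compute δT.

Relative error in a monomial: (δT/T)² = Σ (nᵢ · δxᵢ/xᵢ)².
  (½·δL/L)² = (0.5×0.0291)² = 0.000212;  (−½·δg/g)² = (-0.5×0.0163)² = 6.68e-05
δT/T = √(0.000279) = 0.0167
T = 2.04 s, so δT = 0.0167 × 2.04 = 0.0340 s.

0.0340 s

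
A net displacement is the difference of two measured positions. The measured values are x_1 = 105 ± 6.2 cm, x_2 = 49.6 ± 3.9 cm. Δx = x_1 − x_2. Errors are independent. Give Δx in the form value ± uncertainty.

55.4 ± 7.32 cm

Sums and differences: (δΔx)² = Σ (cᵢ δxᵢ)².
  (δx_1)² = 38.4;  (δx_2)² = 15.2
δΔx = √(53.7) = 7.32 cm
Δx = 55.4 cm.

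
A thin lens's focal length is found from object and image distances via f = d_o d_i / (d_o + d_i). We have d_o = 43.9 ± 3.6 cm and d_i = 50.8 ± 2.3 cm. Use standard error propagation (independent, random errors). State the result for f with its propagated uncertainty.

∂f/∂d_o = (d_i/(d_o+d_i))² = 0.288;  ∂f/∂d_i = (d_o/(d_o+d_i))² = 0.215
δf = √((∂f/∂d_o · δd_o)² + (∂f/∂d_i · δd_i)²) = √(1.07 + 0.244) = 1.15 cm
f = 23.5 cm.

23.5 ± 1.15 cm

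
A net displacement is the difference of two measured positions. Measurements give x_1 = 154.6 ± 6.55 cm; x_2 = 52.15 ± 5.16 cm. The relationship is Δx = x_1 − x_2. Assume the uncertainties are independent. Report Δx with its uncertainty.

102.4 ± 8.34 cm

Sums and differences: (δΔx)² = Σ (cᵢ δxᵢ)².
  (δx_1)² = 42.9;  (δx_2)² = 26.6
δΔx = √(69.5) = 8.34 cm
Δx = 102.4 cm.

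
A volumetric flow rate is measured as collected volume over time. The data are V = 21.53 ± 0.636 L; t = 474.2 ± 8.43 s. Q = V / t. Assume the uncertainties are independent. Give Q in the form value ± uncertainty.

Relative error in a monomial: (δQ/Q)² = Σ (nᵢ · δxᵢ/xᵢ)².
  (1·δV/V)² = (1×0.0295)² = 0.000873;  (-1·δt/t)² = (-1×0.0178)² = 0.000316
δQ/Q = √(0.00119) = 0.0345
Q = 0.04540 L/s, so δQ = 0.0345 × 0.04540 = 0.00157 L/s.

0.04540 ± 0.00157 L/s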